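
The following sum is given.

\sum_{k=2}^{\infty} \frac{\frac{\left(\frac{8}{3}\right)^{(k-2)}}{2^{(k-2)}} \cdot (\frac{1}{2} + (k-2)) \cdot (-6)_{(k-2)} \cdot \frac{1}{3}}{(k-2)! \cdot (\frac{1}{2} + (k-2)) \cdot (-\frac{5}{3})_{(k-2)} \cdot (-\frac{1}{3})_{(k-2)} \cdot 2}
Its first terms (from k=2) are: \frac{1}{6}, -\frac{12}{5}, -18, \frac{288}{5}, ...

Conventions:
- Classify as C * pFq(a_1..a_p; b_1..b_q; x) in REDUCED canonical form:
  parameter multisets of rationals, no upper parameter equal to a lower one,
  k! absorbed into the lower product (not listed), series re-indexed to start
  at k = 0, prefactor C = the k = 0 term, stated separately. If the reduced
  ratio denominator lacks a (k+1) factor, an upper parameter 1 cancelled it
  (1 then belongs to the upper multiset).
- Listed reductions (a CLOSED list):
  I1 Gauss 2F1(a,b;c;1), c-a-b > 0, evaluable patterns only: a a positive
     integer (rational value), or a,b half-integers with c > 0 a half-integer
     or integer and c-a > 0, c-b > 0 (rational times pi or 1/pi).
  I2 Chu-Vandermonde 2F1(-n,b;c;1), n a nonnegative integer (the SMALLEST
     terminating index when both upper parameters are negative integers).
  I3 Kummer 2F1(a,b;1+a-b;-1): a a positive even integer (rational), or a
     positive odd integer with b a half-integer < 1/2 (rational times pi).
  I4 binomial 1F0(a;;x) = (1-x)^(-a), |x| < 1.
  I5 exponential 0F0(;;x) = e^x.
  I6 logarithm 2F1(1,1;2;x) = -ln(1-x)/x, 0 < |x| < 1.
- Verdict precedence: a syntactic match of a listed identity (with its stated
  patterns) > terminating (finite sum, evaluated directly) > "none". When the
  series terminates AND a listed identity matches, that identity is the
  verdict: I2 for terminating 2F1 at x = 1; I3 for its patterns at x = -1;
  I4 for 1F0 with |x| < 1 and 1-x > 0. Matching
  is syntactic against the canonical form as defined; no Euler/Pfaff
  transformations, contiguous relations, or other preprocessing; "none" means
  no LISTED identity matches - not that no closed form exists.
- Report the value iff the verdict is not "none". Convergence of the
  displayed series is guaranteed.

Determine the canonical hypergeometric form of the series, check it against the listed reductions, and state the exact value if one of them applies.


The series (x = \frac{4}{3}) is 1F2: upper {-6}, lower {-\frac{5}{3}, -\frac{1}{3}}, prefactor \frac{1}{6}. Verdict: terminating. (-6)_k vanishes past k = 6, leaving a 7-term sum, computed directly. Value: \frac{8959033}{404250}.

Key observation: from the first term \frac{1}{6}: k + 1/2 divides numerator and denominator alike; C = 1/6, x = 4/3 after cancelling.
Term ratio: r(k) = \frac{4}{3} * (k-6) / [(k-\frac{5}{3}) (k-\frac{1}{3}) (k+1)] ; factor over Q: parameters, x = \frac{4}{3}, and C = \frac{1}{6}.


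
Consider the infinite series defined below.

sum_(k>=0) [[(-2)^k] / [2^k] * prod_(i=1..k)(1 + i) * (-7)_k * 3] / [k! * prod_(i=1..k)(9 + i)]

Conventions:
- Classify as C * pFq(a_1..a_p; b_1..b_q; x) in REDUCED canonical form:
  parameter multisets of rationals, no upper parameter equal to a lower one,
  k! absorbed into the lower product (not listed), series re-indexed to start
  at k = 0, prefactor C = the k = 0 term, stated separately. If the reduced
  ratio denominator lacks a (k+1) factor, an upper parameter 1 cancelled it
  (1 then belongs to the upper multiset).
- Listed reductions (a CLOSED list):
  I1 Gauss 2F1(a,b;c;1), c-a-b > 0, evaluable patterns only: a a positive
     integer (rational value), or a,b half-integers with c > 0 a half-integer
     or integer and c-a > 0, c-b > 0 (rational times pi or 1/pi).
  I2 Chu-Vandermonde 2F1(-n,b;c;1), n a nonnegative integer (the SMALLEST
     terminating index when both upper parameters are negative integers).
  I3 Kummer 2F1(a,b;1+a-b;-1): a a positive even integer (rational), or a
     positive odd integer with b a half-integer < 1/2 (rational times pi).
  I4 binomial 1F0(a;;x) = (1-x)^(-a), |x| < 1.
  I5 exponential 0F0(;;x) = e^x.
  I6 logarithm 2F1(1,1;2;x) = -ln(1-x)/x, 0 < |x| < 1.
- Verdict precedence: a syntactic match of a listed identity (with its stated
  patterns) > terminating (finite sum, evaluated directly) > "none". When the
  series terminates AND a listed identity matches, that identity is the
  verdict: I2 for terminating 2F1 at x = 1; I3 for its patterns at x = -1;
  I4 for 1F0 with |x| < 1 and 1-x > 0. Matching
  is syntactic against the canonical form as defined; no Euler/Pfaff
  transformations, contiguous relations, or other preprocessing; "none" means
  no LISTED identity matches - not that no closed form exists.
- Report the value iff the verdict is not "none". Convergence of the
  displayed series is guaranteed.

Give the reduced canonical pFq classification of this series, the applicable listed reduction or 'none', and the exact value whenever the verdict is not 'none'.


The series (x = -1) is 2F1: upper {-7, 2}, lower {10}, prefactor 3. Verdict (x = -1): Kummer's theorem (I3) applies (x = -1; c = 10 equals 1+a-b for upper {-7, 2}: listed pattern). Exact value: 27/2.

Key observation: from the first term 3: the lower running product (C = 3, x = -1) is a rising factorial.
Ratio: r(k) = (-1) * (k-7) (k+2) / [(k+10) (k+1)] - rational; roots negated = parameters, x = (-1), C = 3.


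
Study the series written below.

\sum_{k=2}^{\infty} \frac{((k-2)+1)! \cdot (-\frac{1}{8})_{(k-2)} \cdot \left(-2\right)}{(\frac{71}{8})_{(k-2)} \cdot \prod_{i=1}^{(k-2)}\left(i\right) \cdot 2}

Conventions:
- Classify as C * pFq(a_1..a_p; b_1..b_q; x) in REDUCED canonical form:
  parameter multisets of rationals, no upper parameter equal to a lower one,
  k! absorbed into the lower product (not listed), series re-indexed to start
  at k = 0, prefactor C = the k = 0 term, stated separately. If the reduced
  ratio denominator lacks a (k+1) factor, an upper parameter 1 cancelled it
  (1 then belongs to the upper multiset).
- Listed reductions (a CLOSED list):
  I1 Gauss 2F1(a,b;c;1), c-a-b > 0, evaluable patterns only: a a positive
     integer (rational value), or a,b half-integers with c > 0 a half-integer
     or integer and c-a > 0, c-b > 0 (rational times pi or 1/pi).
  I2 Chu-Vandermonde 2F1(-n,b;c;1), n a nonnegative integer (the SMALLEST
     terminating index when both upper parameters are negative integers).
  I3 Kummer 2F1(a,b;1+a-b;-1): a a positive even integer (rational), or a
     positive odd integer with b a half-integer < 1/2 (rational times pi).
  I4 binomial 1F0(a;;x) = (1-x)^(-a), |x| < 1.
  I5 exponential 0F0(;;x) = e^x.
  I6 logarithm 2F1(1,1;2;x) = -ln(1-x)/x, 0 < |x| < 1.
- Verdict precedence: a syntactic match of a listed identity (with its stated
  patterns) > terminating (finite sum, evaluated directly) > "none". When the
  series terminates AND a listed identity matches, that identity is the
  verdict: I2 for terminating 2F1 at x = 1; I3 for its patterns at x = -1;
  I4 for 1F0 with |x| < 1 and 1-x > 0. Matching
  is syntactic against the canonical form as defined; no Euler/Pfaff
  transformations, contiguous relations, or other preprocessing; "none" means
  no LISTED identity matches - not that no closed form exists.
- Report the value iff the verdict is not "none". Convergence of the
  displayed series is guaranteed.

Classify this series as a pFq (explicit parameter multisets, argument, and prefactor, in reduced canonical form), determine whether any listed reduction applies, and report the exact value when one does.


Reduced: x = 1, 2F1, upper = {-\frac{1}{8}, 2}, lower = {\frac{71}{8}}, C = -1. Verdict: the Gauss summation I1 applies (x = 1: the Gamma ratio telescopes since c-a-b = 7 > 0 and a = 2 in Z>0). Exact value: -\frac{495}{512}.

The tell: x = 1 and the factorial ratio (prefactor -1) (k+a-1)!/(a-1)! is a rising factorial (a)_k.
Adjacent-term ratio: r(k) = 1 * (k-\frac{1}{8}) (k+2) / [(k+\frac{71}{8}) (k+1)] - rational; roots negated = parameters, x = 1, C = -1.


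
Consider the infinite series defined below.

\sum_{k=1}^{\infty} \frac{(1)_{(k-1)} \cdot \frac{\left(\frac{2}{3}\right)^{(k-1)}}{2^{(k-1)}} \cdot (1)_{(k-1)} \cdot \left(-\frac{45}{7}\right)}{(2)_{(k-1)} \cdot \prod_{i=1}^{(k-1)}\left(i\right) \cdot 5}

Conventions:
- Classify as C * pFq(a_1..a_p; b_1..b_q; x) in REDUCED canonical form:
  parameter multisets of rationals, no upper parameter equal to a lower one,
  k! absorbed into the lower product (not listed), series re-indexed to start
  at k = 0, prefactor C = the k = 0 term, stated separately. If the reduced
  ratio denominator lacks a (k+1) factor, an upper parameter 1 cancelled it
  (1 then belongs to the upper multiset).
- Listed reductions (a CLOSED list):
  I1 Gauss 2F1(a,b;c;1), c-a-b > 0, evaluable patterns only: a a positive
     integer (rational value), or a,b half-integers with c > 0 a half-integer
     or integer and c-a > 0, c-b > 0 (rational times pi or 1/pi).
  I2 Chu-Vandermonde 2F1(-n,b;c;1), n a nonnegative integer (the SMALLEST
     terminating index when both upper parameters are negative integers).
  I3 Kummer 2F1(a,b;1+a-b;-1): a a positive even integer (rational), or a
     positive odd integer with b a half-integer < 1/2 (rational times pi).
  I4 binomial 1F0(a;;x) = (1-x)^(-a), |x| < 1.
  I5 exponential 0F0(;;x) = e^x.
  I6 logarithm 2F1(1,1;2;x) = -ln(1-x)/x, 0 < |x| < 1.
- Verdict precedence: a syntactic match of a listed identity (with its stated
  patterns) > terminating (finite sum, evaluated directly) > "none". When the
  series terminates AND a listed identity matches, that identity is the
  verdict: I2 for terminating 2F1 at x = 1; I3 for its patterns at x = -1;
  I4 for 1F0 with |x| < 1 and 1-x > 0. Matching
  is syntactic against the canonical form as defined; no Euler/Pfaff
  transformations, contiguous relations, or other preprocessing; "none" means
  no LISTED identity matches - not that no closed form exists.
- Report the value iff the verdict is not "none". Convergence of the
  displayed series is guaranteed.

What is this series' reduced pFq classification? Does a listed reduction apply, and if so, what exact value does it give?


The tell: with t_0 = -\frac{9}{7}, the constant factors (prefactor -9/7) combine into one prefactor.
Ratio: r(k) = \frac{1}{3} * (k+1) (k+1) / [(k+2) (k+1)] ; factor over Q: parameters, x = \frac{1}{3}, and C = -\frac{9}{7}.

This is -\frac{9}{7} * 2F1(1, 1; 2; \frac{1}{3}) in reduced canonical form. Verdict at x = \frac{1}{3}: the logarithmic series (I6) matches (the logarithm: parameters (1,1;2), x = \frac{1}{3}). Value: \frac{27}{7} \cdot \ln\left(\frac{2}{3}\right).


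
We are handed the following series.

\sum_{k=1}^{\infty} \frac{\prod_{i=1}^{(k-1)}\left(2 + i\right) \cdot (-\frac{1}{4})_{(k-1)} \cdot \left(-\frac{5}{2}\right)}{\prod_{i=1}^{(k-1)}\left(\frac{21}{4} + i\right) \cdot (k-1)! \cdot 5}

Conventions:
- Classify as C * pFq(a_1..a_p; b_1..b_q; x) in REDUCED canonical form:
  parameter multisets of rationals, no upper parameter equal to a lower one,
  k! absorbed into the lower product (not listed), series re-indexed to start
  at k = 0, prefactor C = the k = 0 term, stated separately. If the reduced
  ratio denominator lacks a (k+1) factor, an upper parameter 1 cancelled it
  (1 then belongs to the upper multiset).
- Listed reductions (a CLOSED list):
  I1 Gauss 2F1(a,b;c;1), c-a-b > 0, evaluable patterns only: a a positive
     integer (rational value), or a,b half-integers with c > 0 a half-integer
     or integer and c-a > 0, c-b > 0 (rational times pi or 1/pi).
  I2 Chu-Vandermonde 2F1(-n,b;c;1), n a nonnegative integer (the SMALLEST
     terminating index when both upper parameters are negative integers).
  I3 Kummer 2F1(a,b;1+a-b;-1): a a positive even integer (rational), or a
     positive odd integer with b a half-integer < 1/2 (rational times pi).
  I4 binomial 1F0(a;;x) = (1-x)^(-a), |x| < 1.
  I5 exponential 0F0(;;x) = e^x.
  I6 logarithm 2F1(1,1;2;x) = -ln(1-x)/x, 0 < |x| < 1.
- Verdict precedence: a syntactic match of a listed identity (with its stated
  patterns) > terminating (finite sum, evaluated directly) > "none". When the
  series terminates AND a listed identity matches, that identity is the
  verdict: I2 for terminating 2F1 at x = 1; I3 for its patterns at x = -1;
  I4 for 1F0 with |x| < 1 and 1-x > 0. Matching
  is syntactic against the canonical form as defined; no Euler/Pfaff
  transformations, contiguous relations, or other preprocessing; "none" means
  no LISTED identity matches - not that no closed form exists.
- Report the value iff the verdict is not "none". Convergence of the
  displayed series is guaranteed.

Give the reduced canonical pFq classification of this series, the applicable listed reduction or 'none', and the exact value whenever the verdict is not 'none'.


Classification (C = -\frac{1}{2}): 2F1 with upper {-\frac{1}{4}, 3}, lower {\frac{25}{4}}, argument x = 1. Verdict: Gauss's theorem (I1) matches (x = 1: the Gamma ratio telescopes since c-a-b = 7/2 > 0 and a = 3 in Z>0). Hence: -\frac{221}{528}.

Key step: t_0 being -\frac{1}{2}, the running product (prefactor -1/2) telescopes to a rising factorial.
Term ratio: r(k) = 1 * (k-\frac{1}{4}) (k+3) / [(k+\frac{25}{4}) (k+1)] ; factor over Q: parameters, x = 1, and C = -\frac{1}{2}.


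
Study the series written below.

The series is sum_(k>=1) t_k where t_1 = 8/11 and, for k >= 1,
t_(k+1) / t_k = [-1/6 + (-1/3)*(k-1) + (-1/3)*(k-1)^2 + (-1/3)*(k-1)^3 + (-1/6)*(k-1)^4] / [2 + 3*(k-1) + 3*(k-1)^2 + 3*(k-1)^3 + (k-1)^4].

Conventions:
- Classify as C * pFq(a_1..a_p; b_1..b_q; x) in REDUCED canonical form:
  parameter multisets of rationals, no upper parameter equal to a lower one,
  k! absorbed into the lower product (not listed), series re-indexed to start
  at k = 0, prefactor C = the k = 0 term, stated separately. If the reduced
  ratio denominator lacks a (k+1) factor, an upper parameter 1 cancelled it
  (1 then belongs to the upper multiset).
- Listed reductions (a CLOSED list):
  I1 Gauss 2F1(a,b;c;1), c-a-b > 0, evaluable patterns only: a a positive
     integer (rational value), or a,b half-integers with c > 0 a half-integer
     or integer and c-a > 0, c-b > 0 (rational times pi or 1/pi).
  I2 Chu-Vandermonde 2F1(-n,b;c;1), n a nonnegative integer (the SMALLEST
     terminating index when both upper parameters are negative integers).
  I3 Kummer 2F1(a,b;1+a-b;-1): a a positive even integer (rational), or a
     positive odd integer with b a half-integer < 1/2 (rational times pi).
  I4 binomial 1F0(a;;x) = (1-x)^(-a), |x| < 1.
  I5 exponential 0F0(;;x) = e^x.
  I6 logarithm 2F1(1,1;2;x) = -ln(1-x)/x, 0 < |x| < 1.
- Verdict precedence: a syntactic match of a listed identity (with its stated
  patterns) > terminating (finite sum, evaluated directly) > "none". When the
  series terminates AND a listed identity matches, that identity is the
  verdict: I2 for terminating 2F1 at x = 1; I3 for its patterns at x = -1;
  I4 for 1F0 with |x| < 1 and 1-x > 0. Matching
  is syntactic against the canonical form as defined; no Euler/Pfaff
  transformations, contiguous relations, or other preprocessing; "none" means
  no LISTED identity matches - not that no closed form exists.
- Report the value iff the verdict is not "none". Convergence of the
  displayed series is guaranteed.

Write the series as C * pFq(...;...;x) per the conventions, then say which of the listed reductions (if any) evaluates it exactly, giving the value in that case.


At argument -1/6: a 2F1 with upper {1, 1}, lower {2}, scaled by C = 8/11. Verdict: the I6 logarithm reduction applies (the logarithm: parameters (1,1;2), x = -1/6). Sum: (48/11) * ln(7/6).

Key step: t_0 being 8/11, the ratio is unreduced: k^2 + 1 divides both sides (C = 8/11, x = -1/6).
Consecutive-term ratio: r(k) = (-1/6) * (k+1) (k+1) / [(k+2) (k+1)] - rational in k. x = (-1/6); t_0 = 8/11; negate the roots.


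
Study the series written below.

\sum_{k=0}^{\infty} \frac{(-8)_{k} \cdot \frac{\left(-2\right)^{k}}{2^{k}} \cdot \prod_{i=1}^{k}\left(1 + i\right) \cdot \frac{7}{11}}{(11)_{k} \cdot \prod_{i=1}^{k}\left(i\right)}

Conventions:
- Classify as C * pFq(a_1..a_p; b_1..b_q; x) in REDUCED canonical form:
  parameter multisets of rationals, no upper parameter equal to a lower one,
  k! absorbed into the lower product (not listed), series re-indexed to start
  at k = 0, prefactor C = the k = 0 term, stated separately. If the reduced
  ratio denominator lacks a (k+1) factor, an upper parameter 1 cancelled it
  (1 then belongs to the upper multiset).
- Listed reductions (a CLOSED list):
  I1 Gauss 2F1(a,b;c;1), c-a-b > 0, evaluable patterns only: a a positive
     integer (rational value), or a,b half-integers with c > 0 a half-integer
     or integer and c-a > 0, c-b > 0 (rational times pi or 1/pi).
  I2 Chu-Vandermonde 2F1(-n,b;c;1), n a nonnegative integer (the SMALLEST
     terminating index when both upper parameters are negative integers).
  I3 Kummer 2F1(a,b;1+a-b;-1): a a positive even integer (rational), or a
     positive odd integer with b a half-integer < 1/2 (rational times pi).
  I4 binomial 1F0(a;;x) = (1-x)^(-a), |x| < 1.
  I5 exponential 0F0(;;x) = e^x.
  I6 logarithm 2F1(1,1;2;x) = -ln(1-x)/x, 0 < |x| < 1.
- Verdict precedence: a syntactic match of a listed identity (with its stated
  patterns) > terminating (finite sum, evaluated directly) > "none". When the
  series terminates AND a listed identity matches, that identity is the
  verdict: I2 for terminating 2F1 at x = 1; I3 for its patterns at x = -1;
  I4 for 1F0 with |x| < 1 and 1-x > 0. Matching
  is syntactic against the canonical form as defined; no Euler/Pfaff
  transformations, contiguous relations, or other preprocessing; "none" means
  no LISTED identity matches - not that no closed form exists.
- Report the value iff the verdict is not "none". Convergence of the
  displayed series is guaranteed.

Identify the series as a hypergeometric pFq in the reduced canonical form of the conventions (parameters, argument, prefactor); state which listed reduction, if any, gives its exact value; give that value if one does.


First insight: t_0 being \frac{7}{11}, the product of the first k integers (C = 7/11, x = -1) is k!.
Adjacent-term ratio: r(k) = -1 * (k-8) (k+2) / [(k+11) (k+1)] - rational in k, leading ratio -1; with t_0 = \frac{7}{11}, classification follows.

At argument -1: a 2F1 with upper {-8, 2}, lower {11}, scaled by C = \frac{7}{11}. Verdict (x = -1): Kummer's theorem (I3) applies (x = -1; c = 11 equals 1+a-b for upper {-8, 2}: listed pattern). Its exact value is \frac{35}{11}.


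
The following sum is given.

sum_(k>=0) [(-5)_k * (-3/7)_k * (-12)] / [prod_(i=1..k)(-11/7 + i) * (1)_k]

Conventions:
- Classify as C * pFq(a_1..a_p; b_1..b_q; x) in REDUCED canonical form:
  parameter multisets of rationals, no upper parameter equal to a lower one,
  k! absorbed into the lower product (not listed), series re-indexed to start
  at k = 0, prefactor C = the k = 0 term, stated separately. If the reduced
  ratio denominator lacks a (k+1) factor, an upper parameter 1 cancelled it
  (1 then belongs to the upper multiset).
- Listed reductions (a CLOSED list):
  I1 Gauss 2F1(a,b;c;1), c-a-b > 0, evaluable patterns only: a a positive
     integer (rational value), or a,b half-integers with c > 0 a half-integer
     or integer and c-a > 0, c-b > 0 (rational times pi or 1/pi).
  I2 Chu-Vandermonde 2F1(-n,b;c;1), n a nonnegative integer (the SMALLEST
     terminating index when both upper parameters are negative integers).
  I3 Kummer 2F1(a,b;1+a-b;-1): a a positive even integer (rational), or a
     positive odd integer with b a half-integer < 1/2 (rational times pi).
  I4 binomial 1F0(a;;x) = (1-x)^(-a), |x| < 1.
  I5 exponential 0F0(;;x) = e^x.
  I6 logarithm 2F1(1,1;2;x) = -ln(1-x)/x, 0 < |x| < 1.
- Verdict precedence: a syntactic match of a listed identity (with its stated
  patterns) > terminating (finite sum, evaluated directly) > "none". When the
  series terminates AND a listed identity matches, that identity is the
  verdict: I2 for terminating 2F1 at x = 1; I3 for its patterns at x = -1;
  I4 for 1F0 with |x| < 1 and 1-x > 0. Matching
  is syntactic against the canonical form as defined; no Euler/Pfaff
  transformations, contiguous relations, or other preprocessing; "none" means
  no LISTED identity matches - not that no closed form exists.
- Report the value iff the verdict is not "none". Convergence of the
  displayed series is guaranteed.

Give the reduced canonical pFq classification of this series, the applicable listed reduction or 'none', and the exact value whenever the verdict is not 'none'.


This is -12 * 2F1(-5, -3/7; -4/7; 1) in reduced canonical form. Verdict (x = 1): Vandermonde's identity (I2) applies (terminating 2F1 at x = 1 with n = 5, b = -3/7, c = -4/7). Its exact value is -351/34.

Key step: t_0 = -12 here, and (1)_k (prefactor -12) is k! itself.
Term ratio: r(k) = 1 * (k-5) (k-3/7) / [(k-4/7) (k+1)] - rational in k, leading ratio 1; with t_0 = -12, classification follows.


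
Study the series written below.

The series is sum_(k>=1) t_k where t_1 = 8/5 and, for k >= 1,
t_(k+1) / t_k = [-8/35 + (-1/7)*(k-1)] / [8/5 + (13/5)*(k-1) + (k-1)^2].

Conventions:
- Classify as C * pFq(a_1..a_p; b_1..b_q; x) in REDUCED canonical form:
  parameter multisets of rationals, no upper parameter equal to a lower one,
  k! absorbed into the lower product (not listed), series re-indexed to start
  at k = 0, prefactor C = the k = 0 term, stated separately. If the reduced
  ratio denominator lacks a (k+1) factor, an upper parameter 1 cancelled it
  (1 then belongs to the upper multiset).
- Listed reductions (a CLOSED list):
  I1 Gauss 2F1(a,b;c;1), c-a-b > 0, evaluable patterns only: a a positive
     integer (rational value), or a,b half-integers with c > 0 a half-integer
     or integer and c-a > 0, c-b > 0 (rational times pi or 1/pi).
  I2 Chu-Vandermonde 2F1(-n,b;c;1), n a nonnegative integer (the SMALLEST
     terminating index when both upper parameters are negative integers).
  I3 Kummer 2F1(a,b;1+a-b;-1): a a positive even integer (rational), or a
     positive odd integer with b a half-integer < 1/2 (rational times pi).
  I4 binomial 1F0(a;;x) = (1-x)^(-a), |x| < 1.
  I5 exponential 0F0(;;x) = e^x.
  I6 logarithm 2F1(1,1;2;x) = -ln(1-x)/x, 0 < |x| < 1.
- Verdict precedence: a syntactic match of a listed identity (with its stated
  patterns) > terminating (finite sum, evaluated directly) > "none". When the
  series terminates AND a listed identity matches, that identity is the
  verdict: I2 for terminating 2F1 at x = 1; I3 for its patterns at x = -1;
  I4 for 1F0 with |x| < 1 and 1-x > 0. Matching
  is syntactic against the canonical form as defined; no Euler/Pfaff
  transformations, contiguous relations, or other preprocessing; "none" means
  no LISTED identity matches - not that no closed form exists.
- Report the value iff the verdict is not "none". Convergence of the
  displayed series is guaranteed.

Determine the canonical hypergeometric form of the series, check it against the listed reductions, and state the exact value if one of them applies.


The series (x = -1/7) is 0F0: upper {-}, lower {-}, prefactor 8/5. Verdict: this is exponential (I5) (the 0F0 exponential series at x = -1/7). Sum: (8/5) * e^(-1/7).

First insight: x = (-1/7) and the parameter 8/5 appears in both the upper and lower lists and cancels.
Term ratio: r(k) = (-1/7) * 1 / [(k+1)] - rational in k, leading ratio (-1/7); with t_0 = 8/5, classification follows.


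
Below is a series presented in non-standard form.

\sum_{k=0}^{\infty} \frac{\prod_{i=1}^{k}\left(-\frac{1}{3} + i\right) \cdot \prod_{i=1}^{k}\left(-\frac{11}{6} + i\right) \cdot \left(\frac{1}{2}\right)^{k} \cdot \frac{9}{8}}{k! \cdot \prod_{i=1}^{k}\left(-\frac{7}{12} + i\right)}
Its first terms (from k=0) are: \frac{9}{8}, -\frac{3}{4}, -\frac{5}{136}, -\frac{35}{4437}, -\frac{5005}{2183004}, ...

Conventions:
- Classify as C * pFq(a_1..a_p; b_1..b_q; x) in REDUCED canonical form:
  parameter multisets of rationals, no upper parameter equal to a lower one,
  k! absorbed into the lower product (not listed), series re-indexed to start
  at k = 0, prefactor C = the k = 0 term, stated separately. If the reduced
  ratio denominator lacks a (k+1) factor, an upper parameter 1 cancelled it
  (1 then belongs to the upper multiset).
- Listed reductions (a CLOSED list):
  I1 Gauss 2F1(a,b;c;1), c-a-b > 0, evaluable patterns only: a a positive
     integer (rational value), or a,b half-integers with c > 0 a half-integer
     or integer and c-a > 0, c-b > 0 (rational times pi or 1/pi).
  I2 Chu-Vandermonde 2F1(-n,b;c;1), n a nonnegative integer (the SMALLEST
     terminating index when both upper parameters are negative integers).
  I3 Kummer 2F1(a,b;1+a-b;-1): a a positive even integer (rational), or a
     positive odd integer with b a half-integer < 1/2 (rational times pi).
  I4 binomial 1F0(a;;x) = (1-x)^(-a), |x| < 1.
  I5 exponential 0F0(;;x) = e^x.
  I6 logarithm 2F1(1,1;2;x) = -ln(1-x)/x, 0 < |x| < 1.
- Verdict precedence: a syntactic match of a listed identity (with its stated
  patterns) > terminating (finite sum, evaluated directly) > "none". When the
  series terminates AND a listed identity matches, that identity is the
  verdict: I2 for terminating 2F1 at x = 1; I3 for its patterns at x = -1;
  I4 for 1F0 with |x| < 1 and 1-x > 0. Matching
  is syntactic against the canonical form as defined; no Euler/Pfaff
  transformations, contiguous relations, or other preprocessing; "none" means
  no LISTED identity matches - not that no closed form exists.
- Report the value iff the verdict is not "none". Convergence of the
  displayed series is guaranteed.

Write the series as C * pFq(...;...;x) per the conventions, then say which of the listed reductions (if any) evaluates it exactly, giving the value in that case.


Classification (C = \frac{9}{8}): 2F1 with upper {-\frac{5}{6}, \frac{2}{3}}, lower {\frac{5}{12}}, argument x = \frac{1}{2}. Verdict: no listed reduction: x = \frac{1}{2} and upper {-\frac{5}{6}, \frac{2}{3}} fail every I1-I6 pattern.

First insight: t_0 = \frac{9}{8} here, and the running product (C = 9/8, x = 1/2) telescopes to a rising factorial.
Ratio: r(k) = \frac{1}{2} * (k-\frac{5}{6}) (k+\frac{2}{3}) / [(k+\frac{5}{12}) (k+1)] ; factor over Q: parameters, x = \frac{1}{2}, and C = \frac{9}{8}.


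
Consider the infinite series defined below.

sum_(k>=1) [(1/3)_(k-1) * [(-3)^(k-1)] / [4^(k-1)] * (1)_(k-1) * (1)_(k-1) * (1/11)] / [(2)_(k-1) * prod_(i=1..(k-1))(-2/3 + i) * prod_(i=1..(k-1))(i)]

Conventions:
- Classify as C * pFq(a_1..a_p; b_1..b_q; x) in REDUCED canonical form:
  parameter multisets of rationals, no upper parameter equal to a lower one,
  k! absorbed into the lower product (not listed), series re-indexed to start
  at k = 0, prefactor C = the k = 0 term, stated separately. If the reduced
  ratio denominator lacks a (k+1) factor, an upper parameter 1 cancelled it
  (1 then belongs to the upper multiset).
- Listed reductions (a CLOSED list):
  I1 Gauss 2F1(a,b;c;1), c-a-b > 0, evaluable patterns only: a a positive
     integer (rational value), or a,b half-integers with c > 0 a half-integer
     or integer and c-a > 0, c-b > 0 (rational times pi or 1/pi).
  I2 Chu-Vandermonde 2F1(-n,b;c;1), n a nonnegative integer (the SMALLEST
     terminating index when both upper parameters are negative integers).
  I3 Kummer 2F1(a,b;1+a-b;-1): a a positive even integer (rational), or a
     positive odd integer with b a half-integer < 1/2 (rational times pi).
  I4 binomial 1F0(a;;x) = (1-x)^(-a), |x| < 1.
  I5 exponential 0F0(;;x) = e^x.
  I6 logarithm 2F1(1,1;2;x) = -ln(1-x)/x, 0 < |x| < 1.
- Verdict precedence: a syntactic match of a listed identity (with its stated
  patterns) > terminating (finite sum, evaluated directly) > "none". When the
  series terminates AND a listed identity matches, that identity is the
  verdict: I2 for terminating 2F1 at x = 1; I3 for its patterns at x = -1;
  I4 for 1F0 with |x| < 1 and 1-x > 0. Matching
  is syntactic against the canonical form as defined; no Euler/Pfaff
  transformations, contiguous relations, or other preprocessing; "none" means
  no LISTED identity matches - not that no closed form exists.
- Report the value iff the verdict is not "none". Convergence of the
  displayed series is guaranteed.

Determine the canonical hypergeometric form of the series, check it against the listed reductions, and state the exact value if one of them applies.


Reduced: x = -3/4, 2F1, upper = {1, 1}, lower = {2}, C = 1/11. Verdict (x = -3/4): the I6 logarithm reduction applies (the logarithm: parameters (1,1;2), x = -3/4). Hence: (4/33) * ln(7/4).

Key observation: from the first term 1/11: the product of the first k integers (C = 1/11) is k!.
Consecutive-term ratio: r(k) = (-3/4) * (k+1) (k+1) / [(k+2) (k+1)] - rational in k. x = (-3/4); t_0 = 1/11; negate the roots.


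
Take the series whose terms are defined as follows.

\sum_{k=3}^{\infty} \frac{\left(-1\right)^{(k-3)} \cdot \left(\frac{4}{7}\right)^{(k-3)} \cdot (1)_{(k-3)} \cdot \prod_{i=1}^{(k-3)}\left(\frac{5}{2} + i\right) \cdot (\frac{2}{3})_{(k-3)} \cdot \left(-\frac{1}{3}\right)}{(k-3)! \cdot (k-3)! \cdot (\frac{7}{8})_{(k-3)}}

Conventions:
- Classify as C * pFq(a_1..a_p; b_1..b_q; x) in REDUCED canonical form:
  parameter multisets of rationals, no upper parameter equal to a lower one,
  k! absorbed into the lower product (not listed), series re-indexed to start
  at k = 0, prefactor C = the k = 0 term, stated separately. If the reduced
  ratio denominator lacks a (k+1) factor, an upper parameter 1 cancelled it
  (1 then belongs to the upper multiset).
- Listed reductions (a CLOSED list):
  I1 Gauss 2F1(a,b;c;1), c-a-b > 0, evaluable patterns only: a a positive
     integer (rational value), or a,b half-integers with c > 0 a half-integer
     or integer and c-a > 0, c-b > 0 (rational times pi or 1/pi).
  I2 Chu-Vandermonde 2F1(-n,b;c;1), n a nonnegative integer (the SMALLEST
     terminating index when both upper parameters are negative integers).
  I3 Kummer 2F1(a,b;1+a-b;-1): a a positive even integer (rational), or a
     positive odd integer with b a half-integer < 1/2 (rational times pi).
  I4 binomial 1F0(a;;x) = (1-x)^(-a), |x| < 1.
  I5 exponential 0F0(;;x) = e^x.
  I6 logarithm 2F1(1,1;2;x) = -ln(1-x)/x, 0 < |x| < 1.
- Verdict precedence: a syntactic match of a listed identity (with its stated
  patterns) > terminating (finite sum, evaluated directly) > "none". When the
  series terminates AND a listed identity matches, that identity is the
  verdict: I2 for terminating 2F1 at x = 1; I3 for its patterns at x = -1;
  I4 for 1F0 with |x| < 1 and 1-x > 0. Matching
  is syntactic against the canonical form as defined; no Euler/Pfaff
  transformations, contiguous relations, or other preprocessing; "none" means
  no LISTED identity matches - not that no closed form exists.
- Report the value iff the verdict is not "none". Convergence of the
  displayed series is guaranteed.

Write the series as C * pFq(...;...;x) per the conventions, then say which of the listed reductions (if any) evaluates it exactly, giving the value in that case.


Reduced: x = -\frac{4}{7}, 2F1, upper = {\frac{2}{3}, \frac{7}{2}}, lower = {\frac{7}{8}}, C = -\frac{1}{3}. Verdict: none. Every listed pattern misses the 2F1 form at -\frac{4}{7}, upper {\frac{2}{3}, \frac{7}{2}}.

Key observation: with t_0 = -\frac{1}{3}, the parameter 1 appears in both the upper and lower lists and cancels.
Adjacent-term ratio: r(k) = -\frac{4}{7} * (k+\frac{2}{3}) (k+\frac{7}{2}) / [(k+\frac{7}{8}) (k+1)] - rational in k. x = -\frac{4}{7}; t_0 = -\frac{1}{3}; negate the roots.


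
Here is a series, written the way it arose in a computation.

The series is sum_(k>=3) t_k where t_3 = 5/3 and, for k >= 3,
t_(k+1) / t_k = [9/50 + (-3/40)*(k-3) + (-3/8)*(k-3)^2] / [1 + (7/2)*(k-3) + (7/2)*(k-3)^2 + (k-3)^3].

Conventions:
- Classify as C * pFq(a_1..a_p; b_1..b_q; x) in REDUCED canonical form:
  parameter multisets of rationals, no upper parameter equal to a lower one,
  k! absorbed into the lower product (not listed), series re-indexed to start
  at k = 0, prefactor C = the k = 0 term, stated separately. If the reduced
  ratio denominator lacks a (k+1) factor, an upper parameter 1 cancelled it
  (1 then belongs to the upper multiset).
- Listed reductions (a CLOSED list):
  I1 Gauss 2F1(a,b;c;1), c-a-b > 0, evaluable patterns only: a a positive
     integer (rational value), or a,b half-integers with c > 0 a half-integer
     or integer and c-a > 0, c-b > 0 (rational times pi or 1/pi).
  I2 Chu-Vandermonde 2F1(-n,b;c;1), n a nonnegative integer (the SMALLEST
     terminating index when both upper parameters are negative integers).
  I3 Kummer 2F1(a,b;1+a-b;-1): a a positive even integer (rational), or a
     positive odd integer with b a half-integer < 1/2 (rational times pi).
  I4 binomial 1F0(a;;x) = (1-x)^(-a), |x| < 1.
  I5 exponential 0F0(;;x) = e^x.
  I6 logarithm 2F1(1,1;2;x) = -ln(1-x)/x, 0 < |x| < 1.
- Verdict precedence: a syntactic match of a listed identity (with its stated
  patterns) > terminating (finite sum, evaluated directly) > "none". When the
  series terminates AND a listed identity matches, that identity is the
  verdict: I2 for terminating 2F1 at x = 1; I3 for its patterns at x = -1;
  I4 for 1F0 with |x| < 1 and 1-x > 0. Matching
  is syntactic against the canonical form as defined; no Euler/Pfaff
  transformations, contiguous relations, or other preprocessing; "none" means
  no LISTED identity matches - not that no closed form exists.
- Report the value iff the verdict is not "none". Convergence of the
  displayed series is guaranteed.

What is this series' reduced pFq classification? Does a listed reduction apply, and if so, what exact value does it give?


At argument -3/8: a 2F2 with upper {-3/5, 4/5}, lower {1/2, 2}, scaled by C = 5/3. Verdict: none - this 2F2 at x = -3/8 matches no listed pattern, and upper {-3/5, 4/5} holds no stopper.

Key observation: with t_0 = 5/3, factor the ratio over Q (prefactor 5/3): negated roots = parameters.
Adjacent-term ratio: r(k) = (-3/8) * (k-3/5) (k+4/5) / [(k+1/2) (k+2) (k+1)] - rational; roots negated = parameters, x = (-3/8), C = 5/3.


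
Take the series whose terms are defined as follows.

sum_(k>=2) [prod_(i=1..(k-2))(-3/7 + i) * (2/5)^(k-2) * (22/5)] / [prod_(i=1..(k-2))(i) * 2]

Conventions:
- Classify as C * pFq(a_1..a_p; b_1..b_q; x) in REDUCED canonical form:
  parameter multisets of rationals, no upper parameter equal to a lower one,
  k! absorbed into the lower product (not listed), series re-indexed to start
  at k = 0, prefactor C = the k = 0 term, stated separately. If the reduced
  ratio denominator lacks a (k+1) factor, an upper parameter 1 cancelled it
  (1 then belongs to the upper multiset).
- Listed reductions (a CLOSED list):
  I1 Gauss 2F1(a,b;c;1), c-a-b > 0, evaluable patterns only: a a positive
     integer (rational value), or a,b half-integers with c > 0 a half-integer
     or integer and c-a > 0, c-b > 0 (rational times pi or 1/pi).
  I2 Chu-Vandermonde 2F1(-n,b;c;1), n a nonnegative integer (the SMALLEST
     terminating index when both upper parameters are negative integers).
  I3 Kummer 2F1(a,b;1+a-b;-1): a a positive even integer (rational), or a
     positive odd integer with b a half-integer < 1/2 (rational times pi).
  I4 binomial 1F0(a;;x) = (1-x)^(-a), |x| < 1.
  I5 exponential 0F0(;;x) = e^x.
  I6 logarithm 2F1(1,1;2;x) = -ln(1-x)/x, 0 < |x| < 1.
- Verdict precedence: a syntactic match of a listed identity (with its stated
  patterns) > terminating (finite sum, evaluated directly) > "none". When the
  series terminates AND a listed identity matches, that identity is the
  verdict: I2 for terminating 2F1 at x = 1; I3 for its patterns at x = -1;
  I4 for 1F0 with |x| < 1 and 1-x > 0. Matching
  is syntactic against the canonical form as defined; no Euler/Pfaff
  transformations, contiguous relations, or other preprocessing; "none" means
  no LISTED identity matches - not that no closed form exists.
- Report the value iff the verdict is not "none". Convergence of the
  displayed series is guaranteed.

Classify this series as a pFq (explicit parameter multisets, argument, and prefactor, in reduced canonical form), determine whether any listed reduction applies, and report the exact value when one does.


With C = 11/5: the canonical form is 1F0(4/7; -; 2/5). Verdict at x = 2/5: the I4 binomial reduction matches (the 1F0 binomial series: exponent -4/7, x = 2/5). Hence: (11/5) * (3/5)^(-4/7).

Structural cue: from the first term 11/5: the constant factors (C = 11/5, x = 2/5) combine into one prefactor.
Consecutive-term ratio: r(k) = (2/5) * (k+4/7) / [(k+1)] - poly over poly, x = (2/5) from leading terms; C = 11/5 at k = 0.


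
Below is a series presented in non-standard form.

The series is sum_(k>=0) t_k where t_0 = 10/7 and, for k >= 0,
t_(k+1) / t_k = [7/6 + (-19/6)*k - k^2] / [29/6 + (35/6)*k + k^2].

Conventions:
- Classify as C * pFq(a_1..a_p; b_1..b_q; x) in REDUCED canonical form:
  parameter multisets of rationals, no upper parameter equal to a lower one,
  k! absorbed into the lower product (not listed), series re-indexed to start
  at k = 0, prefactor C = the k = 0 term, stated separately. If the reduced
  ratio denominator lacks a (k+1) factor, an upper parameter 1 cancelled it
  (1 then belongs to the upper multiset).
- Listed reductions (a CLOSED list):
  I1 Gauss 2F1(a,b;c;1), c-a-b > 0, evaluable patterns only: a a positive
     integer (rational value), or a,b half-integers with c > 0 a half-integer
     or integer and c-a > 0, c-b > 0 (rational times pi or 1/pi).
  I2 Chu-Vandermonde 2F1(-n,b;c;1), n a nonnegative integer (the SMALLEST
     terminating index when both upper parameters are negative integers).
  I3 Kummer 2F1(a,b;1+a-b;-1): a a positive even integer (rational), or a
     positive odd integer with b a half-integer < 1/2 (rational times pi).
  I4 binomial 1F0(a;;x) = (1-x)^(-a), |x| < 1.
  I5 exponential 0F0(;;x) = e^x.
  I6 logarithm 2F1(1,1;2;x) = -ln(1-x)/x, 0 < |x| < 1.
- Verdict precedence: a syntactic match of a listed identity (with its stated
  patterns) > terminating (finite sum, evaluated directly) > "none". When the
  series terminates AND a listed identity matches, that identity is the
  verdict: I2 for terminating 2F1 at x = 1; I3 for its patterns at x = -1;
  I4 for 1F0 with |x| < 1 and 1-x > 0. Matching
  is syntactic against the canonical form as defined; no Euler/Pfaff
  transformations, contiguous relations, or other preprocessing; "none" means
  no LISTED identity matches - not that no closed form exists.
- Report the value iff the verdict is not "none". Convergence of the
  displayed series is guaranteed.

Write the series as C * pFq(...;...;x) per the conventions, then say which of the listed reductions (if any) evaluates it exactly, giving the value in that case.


Canonical form: C = 10/7 times 2F1 with upper {-1/3, 7/2}, lower {29/6}, x = -1. Verdict: none - at argument -1 the multisets {-1/3, 7/2} ; {29/6} match no listed identity.

Key step: t_0 being 10/7, the expanded ratio factors over Q; prefactor 10/7, roots give parameters.
Term ratio: r(k) = (-1) * (k-1/3) (k+7/2) / [(k+29/6) (k+1)] - poly over poly, x = (-1) from leading terms; C = 10/7 at k = 0.


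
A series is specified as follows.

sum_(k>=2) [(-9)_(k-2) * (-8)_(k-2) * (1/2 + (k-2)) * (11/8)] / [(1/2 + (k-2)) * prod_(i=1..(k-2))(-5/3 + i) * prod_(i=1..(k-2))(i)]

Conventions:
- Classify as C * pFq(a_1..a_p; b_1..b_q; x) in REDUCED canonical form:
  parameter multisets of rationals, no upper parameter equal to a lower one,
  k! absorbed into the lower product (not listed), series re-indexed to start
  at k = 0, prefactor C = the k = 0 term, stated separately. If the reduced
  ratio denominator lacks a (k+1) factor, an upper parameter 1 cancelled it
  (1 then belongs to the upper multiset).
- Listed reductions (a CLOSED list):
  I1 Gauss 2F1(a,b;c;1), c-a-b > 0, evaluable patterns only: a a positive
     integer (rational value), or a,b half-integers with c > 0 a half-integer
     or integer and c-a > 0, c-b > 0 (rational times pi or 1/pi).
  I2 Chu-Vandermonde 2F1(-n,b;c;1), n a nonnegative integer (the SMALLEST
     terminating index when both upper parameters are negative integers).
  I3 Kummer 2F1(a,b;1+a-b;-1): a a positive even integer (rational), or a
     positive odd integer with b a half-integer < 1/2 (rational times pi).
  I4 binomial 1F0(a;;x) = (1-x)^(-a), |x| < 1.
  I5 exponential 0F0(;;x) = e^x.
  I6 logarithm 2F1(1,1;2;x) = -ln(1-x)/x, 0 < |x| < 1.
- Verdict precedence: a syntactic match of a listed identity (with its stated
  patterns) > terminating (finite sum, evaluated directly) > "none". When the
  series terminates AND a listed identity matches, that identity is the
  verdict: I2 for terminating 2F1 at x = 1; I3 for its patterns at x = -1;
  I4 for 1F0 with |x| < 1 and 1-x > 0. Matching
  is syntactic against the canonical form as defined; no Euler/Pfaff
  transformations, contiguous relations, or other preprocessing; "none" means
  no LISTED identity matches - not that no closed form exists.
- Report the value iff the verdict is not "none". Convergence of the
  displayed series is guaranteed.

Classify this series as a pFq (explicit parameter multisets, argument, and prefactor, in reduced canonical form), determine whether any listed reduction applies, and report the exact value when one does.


Structural cue: from the first term 11/8: the product of the first k integers (prefactor 11/8) is k!.
Consecutive-term ratio: r(k) = 1 * (k-9) (k-8) / [(k-2/3) (k+1)] - rational; roots negated = parameters, x = 1, C = 11/8.

Prefactor 11/8, argument 1: 2F1 with upper {-9, -8} over lower {-2/3}. Verdict at x = 1: Chu-Vandermonde (I2) matches (terminating 2F1 at x = 1 with n = 8, b = -9, c = -2/3). Its exact value is -5303240525/3952.
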